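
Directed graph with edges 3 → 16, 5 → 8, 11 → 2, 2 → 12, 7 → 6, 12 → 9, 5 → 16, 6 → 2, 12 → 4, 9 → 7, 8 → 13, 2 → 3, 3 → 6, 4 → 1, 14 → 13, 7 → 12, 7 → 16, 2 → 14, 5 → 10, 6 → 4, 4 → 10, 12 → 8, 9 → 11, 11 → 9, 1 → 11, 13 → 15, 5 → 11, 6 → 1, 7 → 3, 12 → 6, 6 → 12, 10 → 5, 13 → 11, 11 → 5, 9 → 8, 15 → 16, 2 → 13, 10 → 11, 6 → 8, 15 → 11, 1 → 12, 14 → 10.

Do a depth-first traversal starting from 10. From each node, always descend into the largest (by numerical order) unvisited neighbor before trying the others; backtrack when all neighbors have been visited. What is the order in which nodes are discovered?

Visit 10
10 → 11
11 → 9
9 → 8
8 → 13
13 → 15
15 → 16
9 → 7
7 → 12
12 → 6
6 → 4
4 → 1
6 → 2
2 → 14
2 → 3
11 → 5

10, 11, 9, 8, 13, 15, 16, 7, 12, 6, 4, 1, 2, 14, 3, 5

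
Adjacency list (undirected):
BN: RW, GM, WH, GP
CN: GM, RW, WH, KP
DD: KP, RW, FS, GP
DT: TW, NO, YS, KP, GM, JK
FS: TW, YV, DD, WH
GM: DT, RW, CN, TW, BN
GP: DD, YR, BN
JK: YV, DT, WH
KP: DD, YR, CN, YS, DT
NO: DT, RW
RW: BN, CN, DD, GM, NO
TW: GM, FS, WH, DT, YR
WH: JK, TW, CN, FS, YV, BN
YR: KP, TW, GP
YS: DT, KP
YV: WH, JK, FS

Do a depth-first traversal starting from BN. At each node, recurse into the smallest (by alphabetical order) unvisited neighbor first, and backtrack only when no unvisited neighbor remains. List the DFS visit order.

BN -> GM -> CN -> KP -> DD -> FS -> TW -> DT -> JK -> WH -> YV -> NO -> RW -> YS -> YR -> GP

Visit BN
BN → GM
GM → CN
CN → KP
KP → DD
DD → FS
FS → TW
TW → DT
DT → JK
JK → WH
WH → YV
DT → NO
NO → RW
DT → YS
TW → YR
YR → GP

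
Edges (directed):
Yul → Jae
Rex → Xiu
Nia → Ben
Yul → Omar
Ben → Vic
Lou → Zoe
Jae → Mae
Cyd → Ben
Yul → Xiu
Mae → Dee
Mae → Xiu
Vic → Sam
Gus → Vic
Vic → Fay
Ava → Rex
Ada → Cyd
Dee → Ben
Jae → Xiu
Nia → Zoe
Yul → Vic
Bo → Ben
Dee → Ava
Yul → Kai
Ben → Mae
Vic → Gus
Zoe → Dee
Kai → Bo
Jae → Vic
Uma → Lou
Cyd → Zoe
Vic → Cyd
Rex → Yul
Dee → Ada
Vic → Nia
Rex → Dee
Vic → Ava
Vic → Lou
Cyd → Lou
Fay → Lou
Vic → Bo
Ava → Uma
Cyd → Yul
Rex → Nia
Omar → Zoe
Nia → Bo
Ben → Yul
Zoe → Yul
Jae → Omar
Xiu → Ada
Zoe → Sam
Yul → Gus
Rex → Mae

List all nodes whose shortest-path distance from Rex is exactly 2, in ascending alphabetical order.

Level 0: Rex
Level 1: Dee, Mae, Nia, Xiu, Yul
Level 2: Ada, Ava, Ben, Bo, Gus, Jae, Kai, Omar, Vic, Zoe
Level 3: Cyd, Fay, Lou, Sam, Uma

Ada, Ava, Ben, Bo, Gus, Jae, Kai, Omar, Vic, Zoe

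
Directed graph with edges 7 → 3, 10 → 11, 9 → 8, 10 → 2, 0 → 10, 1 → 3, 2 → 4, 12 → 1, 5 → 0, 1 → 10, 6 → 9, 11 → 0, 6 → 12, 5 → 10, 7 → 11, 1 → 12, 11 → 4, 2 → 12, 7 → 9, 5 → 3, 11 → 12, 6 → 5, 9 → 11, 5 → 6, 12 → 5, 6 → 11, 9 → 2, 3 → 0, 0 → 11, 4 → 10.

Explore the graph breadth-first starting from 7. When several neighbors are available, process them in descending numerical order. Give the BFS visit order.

7, 11, 9, 3, 12, 4, 0, 8, 2, 5, 1, 10, 6

Visit 7; enqueue 11, 9, 3 → queue [11, 9, 3]
Visit 11; enqueue 12, 4, 0 → queue [9, 3, 12, 4, 0]
Visit 9; enqueue 8, 2 → queue [3, 12, 4, 0, 8, 2]
Visit 3 → queue [12, 4, 0, 8, 2]
Visit 12; enqueue 5, 1 → queue [4, 0, 8, 2, 5, 1]
Visit 4; enqueue 10 → queue [0, 8, 2, 5, 1, 10]
Visit 0 → queue [8, 2, 5, 1, 10]
Visit 8 → queue [2, 5, 1, 10]
Visit 2 → queue [5, 1, 10]
Visit 5; enqueue 6 → queue [1, 10, 6]
Visit 1 → queue [10, 6]
Visit 10 → queue [6]
Visit 6 → queue []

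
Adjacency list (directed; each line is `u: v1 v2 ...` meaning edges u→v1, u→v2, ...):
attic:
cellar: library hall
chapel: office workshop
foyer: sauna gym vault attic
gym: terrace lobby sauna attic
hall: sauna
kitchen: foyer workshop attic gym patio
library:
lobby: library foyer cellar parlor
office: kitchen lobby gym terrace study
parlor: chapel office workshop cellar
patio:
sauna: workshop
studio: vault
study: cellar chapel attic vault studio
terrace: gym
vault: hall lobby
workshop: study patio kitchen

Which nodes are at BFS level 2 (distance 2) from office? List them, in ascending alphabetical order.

attic, cellar, chapel, foyer, library, parlor, patio, sauna, studio, vault, workshop

Level 0: office
Level 1: gym, kitchen, lobby, study, terrace
Level 2: attic, cellar, chapel, foyer, library, parlor, patio, sauna, studio, vault, workshop
Level 3: hall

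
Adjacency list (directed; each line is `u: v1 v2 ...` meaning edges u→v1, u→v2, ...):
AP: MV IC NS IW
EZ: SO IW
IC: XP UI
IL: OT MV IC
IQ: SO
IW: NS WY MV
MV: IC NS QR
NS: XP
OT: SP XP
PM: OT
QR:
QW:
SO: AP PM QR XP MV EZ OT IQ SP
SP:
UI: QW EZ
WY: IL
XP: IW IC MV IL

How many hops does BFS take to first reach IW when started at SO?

2

Level 0: SO
Level 1: AP, EZ, IQ, MV, OT, PM, QR, SP, XP
Level 2: IC, IL, IW, NS
Level 3: UI, WY
Level 4: QW
IW first appears at level 2.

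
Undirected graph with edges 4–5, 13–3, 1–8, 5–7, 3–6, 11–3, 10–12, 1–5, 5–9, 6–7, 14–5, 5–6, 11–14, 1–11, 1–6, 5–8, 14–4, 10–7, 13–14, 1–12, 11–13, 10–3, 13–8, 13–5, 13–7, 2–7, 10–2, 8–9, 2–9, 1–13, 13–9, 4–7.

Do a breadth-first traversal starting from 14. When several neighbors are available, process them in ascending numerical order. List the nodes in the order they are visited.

14 → 4 → 5 → 11 → 13 → 7 → 1 → 6 → 8 → 9 → 3 → 2 → 10 → 12

Visit 14; enqueue 4, 5, 11, 13 → queue [4, 5, 11, 13]
Visit 4; enqueue 7 → queue [5, 11, 13, 7]
Visit 5; enqueue 1, 6, 8, 9 → queue [11, 13, 7, 1, 6, 8, 9]
Visit 11; enqueue 3 → queue [13, 7, 1, 6, 8, 9, 3]
Visit 13 → queue [7, 1, 6, 8, 9, 3]
Visit 7; enqueue 2, 10 → queue [1, 6, 8, 9, 3, 2, 10]
Visit 1; enqueue 12 → queue [6, 8, 9, 3, 2, 10, 12]
Visit 6 → queue [8, 9, 3, 2, 10, 12]
Visit 8 → queue [9, 3, 2, 10, 12]
Visit 9 → queue [3, 2, 10, 12]
Visit 3 → queue [2, 10, 12]
Visit 2 → queue [10, 12]
Visit 10 → queue [12]
Visit 12 → queue []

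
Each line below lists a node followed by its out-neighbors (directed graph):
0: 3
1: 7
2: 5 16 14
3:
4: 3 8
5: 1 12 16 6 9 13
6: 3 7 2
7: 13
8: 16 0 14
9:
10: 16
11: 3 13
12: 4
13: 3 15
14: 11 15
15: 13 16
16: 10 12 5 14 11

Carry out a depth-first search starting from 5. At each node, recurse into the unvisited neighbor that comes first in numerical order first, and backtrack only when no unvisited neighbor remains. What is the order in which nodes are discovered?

5 1 7 13 3 15 16 10 11 12 4 8 0 14 6 2 9

Visit 5
5 → 1
1 → 7
7 → 13
13 → 3
13 → 15
15 → 16
16 → 10
16 → 11
16 → 12
12 → 4
4 → 8
8 → 0
8 → 14
5 → 6
6 → 2
5 → 9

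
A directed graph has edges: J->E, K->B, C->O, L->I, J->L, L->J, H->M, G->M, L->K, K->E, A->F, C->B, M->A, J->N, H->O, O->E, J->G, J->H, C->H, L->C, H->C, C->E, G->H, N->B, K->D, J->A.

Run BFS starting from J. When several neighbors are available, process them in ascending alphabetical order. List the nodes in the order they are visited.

Visit J; enqueue A, E, G, H, L, N → queue [A, E, G, H, L, N]
Visit A; enqueue F → queue [E, G, H, L, N, F]
Visit E → queue [G, H, L, N, F]
Visit G; enqueue M → queue [H, L, N, F, M]
Visit H; enqueue C, O → queue [L, N, F, M, C, O]
Visit L; enqueue I, K → queue [N, F, M, C, O, I, K]
Visit N; enqueue B → queue [F, M, C, O, I, K, B]
Visit F → queue [M, C, O, I, K, B]
Visit M → queue [C, O, I, K, B]
Visit C → queue [O, I, K, B]
Visit O → queue [I, K, B]
Visit I → queue [K, B]
Visit K; enqueue D → queue [B, D]
Visit B → queue [D]
Visit D → queue []

J, A, E, G, H, L, N, F, M, C, O, I, K, B, D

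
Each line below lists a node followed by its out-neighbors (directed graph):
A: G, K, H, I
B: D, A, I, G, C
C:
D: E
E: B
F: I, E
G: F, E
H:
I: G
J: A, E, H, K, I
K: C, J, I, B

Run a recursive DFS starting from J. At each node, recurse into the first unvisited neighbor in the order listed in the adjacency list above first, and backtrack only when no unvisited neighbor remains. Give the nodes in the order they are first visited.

J -> A -> G -> F -> I -> E -> B -> D -> C -> K -> H

Visit J
J → A
A → G
G → F
F → I
F → E
E → B
B → D
B → C
A → K
A → H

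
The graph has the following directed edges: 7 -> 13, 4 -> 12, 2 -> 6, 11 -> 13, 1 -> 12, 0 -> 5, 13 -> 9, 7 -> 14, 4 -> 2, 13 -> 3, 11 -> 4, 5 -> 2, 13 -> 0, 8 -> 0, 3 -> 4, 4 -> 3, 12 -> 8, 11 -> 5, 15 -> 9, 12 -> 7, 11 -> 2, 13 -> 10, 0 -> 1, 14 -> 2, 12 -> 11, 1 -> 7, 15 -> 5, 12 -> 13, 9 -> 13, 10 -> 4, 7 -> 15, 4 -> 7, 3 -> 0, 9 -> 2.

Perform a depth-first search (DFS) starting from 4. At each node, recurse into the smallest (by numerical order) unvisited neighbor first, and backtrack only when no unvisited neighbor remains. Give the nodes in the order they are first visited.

4 → 2 → 6 → 3 → 0 → 1 → 7 → 13 → 9 → 10 → 14 → 15 → 5 → 12 → 8 → 11

Visit 4
4 → 2
2 → 6
4 → 3
3 → 0
0 → 1
1 → 7
7 → 13
13 → 9
13 → 10
7 → 14
7 → 15
15 → 5
1 → 12
12 → 8
12 → 11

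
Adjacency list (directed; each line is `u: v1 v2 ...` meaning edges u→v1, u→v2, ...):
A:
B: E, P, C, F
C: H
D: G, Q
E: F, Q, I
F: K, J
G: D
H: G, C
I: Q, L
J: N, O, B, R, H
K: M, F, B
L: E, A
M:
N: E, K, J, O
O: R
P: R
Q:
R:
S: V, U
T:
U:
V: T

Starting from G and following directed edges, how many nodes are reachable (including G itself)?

BFS from G visits: G, D, Q
Reachable nodes: 3 of 22 total.

3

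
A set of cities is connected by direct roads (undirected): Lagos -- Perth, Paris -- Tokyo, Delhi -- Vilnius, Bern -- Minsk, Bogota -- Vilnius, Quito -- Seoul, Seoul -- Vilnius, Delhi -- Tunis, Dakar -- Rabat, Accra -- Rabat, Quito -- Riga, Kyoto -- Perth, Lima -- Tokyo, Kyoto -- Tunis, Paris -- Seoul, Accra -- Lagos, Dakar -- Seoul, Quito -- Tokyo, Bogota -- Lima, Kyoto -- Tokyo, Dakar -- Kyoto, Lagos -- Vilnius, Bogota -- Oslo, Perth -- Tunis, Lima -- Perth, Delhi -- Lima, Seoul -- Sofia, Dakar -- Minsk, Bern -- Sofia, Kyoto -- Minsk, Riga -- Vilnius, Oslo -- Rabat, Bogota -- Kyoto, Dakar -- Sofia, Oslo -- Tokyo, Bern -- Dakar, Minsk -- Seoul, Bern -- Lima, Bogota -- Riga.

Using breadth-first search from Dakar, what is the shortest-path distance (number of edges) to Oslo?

2

Level 0: Dakar
Level 1: Bern, Kyoto, Minsk, Rabat, Seoul, Sofia
Level 2: Accra, Bogota, Lima, Oslo, Paris, Perth, Quito, Tokyo, Tunis, Vilnius
Level 3: Delhi, Lagos, Riga
Oslo first appears at level 2.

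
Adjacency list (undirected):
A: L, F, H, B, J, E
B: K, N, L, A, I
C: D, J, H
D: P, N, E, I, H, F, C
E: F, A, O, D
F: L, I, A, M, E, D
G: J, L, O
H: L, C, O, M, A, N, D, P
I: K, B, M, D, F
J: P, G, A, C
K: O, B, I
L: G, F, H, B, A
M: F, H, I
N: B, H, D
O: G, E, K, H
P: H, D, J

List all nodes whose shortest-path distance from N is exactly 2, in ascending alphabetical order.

A, C, E, F, I, K, L, M, O, P

Level 0: N
Level 1: B, D, H
Level 2: A, C, E, F, I, K, L, M, O, P
Level 3: G, J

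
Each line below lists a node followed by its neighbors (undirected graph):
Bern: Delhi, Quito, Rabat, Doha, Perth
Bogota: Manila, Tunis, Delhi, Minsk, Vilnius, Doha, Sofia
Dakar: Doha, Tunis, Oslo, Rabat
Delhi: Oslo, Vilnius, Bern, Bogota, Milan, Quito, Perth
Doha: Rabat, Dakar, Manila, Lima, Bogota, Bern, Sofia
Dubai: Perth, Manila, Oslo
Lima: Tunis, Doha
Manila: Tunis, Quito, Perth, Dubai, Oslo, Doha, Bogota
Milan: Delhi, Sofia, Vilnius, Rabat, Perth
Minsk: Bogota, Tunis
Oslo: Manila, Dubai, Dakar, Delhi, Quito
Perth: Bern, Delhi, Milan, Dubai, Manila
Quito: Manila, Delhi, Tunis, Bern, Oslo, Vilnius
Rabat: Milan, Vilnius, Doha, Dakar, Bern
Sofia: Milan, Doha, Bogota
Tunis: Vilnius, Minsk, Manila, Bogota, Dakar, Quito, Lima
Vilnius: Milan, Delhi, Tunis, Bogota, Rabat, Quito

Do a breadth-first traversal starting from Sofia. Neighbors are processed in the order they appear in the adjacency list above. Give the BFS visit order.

Sofia → Milan → Doha → Bogota → Delhi → Vilnius → Rabat → Perth → Dakar → Manila → Lima → Bern → Tunis → Minsk → Oslo → Quito → Dubai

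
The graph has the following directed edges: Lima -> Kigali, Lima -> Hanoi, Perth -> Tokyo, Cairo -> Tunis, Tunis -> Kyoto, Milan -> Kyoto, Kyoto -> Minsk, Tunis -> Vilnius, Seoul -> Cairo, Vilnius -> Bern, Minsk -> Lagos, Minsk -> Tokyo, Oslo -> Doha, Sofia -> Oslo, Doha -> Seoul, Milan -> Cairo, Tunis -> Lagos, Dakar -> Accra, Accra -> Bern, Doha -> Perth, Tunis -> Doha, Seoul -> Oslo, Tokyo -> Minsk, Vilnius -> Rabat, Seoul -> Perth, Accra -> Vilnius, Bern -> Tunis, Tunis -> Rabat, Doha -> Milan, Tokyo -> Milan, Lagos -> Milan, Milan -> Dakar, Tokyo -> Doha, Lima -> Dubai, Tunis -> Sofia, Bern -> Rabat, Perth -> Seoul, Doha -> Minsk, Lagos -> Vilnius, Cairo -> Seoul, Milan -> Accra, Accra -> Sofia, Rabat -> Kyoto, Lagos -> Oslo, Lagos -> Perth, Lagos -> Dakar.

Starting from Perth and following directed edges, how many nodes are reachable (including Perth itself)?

17

BFS from Perth visits: Perth, Seoul, Tokyo, Cairo, Oslo, Doha, Milan, Minsk, Tunis, Accra, Dakar, Kyoto, Lagos, Rabat, Sofia, Vilnius, Bern
Reachable nodes: 17 of 21 total.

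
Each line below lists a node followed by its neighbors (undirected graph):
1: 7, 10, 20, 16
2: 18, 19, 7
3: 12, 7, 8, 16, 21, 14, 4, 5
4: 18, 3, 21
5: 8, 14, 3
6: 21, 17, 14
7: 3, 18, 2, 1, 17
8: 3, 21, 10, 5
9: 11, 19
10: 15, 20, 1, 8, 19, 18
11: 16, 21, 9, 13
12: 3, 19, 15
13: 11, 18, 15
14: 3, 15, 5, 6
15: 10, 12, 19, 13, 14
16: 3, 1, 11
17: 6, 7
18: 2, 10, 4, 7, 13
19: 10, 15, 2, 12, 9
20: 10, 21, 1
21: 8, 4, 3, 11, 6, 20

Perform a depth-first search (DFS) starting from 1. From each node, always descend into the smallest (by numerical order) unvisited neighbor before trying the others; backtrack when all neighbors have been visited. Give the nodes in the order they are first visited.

Visit 1
1 → 7
7 → 2
2 → 18
18 → 4
4 → 3
3 → 5
5 → 8
8 → 10
10 → 15
15 → 12
12 → 19
19 → 9
9 → 11
11 → 13
11 → 16
11 → 21
21 → 6
6 → 14
6 → 17
21 → 20

1, 7, 2, 18, 4, 3, 5, 8, 10, 15, 12, 19, 9, 11, 13, 16, 21, 6, 14, 17, 20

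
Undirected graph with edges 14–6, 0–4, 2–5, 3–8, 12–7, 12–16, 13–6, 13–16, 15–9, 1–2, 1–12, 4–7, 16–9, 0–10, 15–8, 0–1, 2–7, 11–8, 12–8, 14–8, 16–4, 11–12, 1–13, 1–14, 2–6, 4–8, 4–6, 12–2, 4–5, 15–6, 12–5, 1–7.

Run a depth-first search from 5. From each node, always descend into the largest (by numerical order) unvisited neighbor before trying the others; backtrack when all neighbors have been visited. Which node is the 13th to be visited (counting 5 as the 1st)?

0

Visit 5
5 → 12
12 → 16
16 → 13
13 → 6
6 → 15
15 → 9
15 → 8
8 → 14
14 → 1
1 → 7
7 → 4
4 → 0
0 → 10
7 → 2
8 → 11
8 → 3

Visit order: 5, 12, 16, 13, 6, 15, 9, 8, 14, 1, 7, 4, 0, 10, 2, 11, 3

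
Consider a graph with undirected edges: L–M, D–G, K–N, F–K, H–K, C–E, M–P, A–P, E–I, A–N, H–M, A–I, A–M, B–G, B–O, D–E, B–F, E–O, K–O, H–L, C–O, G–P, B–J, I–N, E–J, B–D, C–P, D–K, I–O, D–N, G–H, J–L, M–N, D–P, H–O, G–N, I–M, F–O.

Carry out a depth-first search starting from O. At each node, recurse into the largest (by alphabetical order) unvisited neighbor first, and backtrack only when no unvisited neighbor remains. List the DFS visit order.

Visit O
O → K
K → N
N → M
M → P
P → G
G → H
H → L
L → J
J → E
E → I
I → A
E → D
D → B
B → F
E → C

O, K, N, M, P, G, H, L, J, E, I, A, D, B, F, C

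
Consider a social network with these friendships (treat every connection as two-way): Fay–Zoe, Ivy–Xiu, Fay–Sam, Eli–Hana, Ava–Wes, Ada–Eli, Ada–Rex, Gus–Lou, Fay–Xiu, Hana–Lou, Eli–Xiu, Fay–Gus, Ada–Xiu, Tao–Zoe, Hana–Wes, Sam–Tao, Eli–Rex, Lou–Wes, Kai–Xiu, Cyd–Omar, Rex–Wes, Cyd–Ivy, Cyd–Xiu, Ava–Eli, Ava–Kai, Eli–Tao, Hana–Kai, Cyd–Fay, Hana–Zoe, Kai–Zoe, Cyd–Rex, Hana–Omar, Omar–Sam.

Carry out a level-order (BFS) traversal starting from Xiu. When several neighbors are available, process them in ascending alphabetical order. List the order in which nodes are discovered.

Visit Xiu; enqueue Ada, Cyd, Eli, Fay, Ivy, Kai → queue [Ada, Cyd, Eli, Fay, Ivy, Kai]
Visit Ada; enqueue Rex → queue [Cyd, Eli, Fay, Ivy, Kai, Rex]
Visit Cyd; enqueue Omar → queue [Eli, Fay, Ivy, Kai, Rex, Omar]
Visit Eli; enqueue Ava, Hana, Tao → queue [Fay, Ivy, Kai, Rex, Omar, Ava, Hana, Tao]
Visit Fay; enqueue Gus, Sam, Zoe → queue [Ivy, Kai, Rex, Omar, Ava, Hana, Tao, Gus, Sam, Zoe]
Visit Ivy → queue [Kai, Rex, Omar, Ava, Hana, Tao, Gus, Sam, Zoe]
Visit Kai → queue [Rex, Omar, Ava, Hana, Tao, Gus, Sam, Zoe]
Visit Rex; enqueue Wes → queue [Omar, Ava, Hana, Tao, Gus, Sam, Zoe, Wes]
Visit Omar → queue [Ava, Hana, Tao, Gus, Sam, Zoe, Wes]
Visit Ava → queue [Hana, Tao, Gus, Sam, Zoe, Wes]
Visit Hana; enqueue Lou → queue [Tao, Gus, Sam, Zoe, Wes, Lou]
Visit Tao → queue [Gus, Sam, Zoe, Wes, Lou]
Visit Gus → queue [Sam, Zoe, Wes, Lou]
Visit Sam → queue [Zoe, Wes, Lou]
Visit Zoe → queue [Wes, Lou]
Visit Wes → queue [Lou]
Visit Lou → queue []

Xiu, Ada, Cyd, Eli, Fay, Ivy, Kai, Rex, Omar, Ava, Hana, Tao, Gus, Sam, Zoe, Wes, Lou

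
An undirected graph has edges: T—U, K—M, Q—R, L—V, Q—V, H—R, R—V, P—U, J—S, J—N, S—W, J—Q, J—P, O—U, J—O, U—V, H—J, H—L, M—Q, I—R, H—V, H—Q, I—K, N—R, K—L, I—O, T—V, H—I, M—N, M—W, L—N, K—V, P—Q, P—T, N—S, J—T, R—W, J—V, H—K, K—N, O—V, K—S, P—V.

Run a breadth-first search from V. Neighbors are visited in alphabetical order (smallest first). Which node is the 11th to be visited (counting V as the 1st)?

U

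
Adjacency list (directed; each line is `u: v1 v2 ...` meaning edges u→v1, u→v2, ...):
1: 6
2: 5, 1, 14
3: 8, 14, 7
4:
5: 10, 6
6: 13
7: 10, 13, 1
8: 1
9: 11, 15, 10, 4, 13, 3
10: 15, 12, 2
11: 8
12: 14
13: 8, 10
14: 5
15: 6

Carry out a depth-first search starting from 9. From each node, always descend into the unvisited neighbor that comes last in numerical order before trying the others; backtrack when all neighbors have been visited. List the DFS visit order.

Visit 9
9 → 15
15 → 6
6 → 13
13 → 10
10 → 12
12 → 14
14 → 5
10 → 2
2 → 1
13 → 8
9 → 11
9 → 4
9 → 3
3 → 7

9 15 6 13 10 12 14 5 2 1 8 11 4 3 7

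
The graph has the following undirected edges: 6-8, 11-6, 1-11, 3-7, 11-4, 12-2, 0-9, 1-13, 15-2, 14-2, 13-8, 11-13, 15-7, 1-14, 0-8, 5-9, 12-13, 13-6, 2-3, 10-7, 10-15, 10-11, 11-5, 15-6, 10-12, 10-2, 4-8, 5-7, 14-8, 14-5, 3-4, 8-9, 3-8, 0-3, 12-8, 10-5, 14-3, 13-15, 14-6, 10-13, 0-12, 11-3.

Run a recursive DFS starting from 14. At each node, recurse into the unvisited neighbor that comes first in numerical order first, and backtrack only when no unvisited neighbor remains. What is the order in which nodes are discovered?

14, 1, 11, 3, 0, 8, 4, 6, 13, 10, 2, 12, 15, 7, 5, 9

Visit 14
14 → 1
1 → 11
11 → 3
3 → 0
0 → 8
8 → 4
8 → 6
6 → 13
13 → 10
10 → 2
2 → 12
2 → 15
15 → 7
7 → 5
5 → 9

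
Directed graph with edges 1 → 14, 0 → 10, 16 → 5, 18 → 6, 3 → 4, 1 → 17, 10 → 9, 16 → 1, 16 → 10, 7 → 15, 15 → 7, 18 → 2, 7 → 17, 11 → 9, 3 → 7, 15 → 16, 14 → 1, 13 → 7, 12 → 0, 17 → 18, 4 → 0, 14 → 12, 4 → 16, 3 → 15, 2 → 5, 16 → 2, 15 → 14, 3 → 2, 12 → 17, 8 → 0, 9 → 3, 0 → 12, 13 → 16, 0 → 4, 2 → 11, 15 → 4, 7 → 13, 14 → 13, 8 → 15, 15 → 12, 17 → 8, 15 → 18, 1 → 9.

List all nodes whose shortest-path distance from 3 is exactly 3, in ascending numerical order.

Level 0: 3
Level 1: 2, 4, 7, 15
Level 2: 0, 5, 11, 12, 13, 14, 16, 17, 18
Level 3: 1, 6, 8, 9, 10

1, 6, 8, 9, 10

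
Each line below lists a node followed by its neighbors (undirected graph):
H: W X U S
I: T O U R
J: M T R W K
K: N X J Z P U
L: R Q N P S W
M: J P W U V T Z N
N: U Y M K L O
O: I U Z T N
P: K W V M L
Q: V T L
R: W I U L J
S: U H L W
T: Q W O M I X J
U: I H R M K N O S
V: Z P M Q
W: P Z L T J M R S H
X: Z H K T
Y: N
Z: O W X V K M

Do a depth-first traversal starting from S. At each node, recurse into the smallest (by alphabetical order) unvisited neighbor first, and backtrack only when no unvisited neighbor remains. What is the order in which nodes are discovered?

Visit S
S → H
H → U
U → I
I → O
O → N
N → K
K → J
J → M
M → P
P → L
L → Q
Q → T
T → W
W → R
W → Z
Z → V
Z → X
N → Y

S → H → U → I → O → N → K → J → M → P → L → Q → T → W → R → Z → V → X → Y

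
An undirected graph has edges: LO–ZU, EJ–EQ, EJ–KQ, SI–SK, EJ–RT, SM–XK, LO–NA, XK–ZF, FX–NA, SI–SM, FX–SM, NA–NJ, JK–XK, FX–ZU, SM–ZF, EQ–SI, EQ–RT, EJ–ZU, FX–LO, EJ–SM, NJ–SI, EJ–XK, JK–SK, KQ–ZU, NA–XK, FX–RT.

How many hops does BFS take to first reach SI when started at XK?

2

Level 0: XK
Level 1: EJ, JK, NA, SM, ZF
Level 2: EQ, FX, KQ, LO, NJ, RT, SI, SK, ZU
SI first appears at level 2.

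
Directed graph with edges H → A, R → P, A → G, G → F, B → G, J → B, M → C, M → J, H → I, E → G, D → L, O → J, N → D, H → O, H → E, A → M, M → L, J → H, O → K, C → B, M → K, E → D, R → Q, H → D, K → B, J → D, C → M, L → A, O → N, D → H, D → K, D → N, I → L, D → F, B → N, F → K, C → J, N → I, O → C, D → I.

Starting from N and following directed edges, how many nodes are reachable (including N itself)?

BFS from N visits: N, I, D, L, K, H, F, A, B, O, E, M, G, J, C
Reachable nodes: 15 of 18 total.

15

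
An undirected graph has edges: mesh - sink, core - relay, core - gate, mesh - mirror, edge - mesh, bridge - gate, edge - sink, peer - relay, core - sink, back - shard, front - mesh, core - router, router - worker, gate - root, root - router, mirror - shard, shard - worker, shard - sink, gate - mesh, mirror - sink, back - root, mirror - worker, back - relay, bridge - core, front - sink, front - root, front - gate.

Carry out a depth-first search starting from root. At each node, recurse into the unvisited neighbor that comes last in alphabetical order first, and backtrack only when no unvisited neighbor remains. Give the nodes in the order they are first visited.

Visit root
root → router
router → worker
worker → shard
shard → sink
sink → mirror
mirror → mesh
mesh → gate
gate → front
gate → core
core → relay
relay → peer
relay → back
core → bridge
mesh → edge

root router worker shard sink mirror mesh gate front core relay peer back bridge edge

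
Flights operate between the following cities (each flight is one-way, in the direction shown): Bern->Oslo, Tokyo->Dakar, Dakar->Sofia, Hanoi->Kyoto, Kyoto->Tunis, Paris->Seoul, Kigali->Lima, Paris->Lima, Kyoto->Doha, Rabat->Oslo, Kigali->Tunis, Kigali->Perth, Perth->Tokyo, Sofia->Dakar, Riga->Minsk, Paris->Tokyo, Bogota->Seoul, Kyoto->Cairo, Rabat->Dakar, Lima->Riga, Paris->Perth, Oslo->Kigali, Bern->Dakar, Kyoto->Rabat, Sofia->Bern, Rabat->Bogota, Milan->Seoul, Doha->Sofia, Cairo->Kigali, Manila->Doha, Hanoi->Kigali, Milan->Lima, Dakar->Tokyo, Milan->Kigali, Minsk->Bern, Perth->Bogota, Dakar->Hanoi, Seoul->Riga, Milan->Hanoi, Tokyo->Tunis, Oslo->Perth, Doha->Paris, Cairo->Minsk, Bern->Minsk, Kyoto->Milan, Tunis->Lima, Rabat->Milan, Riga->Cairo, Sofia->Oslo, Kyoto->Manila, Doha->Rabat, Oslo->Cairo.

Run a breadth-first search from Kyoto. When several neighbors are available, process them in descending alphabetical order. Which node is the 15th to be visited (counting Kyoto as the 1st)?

Sofia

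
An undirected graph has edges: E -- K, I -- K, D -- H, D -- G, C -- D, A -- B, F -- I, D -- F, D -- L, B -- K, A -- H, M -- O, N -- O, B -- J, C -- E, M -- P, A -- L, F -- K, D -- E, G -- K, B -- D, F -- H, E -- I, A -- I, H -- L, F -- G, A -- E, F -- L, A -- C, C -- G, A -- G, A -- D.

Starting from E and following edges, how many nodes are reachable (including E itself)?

BFS from E visits: E, K, I, D, C, A, G, F, B, L, H, J
Reachable nodes: 12 of 16 total.

12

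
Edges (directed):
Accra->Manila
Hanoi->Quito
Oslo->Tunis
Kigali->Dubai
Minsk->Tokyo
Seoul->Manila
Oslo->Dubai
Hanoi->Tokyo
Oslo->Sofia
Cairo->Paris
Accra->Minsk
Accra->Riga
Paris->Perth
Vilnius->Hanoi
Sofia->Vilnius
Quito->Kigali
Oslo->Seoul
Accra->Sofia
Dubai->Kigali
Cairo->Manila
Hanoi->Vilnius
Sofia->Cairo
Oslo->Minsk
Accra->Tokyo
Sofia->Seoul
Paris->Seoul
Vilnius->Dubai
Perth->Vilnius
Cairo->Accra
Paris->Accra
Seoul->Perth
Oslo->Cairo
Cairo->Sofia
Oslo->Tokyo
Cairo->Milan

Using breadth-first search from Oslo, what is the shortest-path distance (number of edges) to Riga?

Level 0: Oslo
Level 1: Cairo, Dubai, Minsk, Seoul, Sofia, Tokyo, Tunis
Level 2: Accra, Kigali, Manila, Milan, Paris, Perth, Vilnius
Level 3: Hanoi, Riga
Level 4: Quito
Riga first appears at level 3.

3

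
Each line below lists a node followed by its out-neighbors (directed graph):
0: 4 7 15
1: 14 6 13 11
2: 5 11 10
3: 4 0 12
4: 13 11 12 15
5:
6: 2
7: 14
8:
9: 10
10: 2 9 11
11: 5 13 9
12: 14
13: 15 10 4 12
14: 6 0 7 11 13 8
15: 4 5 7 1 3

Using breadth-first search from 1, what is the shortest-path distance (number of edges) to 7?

2

Level 0: 1
Level 1: 6, 11, 13, 14
Level 2: 0, 2, 4, 5, 7, 8, 9, 10, 12, 15
Level 3: 3
7 first appears at level 2.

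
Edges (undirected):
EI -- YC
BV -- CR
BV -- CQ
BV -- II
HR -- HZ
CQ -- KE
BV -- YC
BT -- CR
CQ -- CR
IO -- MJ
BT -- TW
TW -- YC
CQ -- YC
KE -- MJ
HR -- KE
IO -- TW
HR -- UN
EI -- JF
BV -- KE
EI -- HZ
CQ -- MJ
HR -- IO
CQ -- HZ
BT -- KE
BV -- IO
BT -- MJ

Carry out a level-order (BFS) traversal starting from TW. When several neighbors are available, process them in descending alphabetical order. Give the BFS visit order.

Visit TW; enqueue YC, IO, BT → queue [YC, IO, BT]
Visit YC; enqueue EI, CQ, BV → queue [IO, BT, EI, CQ, BV]
Visit IO; enqueue MJ, HR → queue [BT, EI, CQ, BV, MJ, HR]
Visit BT; enqueue KE, CR → queue [EI, CQ, BV, MJ, HR, KE, CR]
Visit EI; enqueue JF, HZ → queue [CQ, BV, MJ, HR, KE, CR, JF, HZ]
Visit CQ → queue [BV, MJ, HR, KE, CR, JF, HZ]
Visit BV; enqueue II → queue [MJ, HR, KE, CR, JF, HZ, II]
Visit MJ → queue [HR, KE, CR, JF, HZ, II]
Visit HR; enqueue UN → queue [KE, CR, JF, HZ, II, UN]
Visit KE → queue [CR, JF, HZ, II, UN]
Visit CR → queue [JF, HZ, II, UN]
Visit JF → queue [HZ, II, UN]
Visit HZ → queue [II, UN]
Visit II → queue [UN]
Visit UN → queue []

TW -> YC -> IO -> BT -> EI -> CQ -> BV -> MJ -> HR -> KE -> CR -> JF -> HZ -> II -> UN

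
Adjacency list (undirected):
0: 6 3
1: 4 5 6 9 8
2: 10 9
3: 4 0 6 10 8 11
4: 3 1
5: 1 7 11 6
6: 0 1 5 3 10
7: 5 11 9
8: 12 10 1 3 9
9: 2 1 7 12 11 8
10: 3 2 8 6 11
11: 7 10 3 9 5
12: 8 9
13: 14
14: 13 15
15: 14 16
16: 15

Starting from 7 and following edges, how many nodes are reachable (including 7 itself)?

BFS from 7 visits: 7, 11, 9, 5, 10, 3, 12, 8, 2, 1, 6, 4, 0
Reachable nodes: 13 of 17 total.

13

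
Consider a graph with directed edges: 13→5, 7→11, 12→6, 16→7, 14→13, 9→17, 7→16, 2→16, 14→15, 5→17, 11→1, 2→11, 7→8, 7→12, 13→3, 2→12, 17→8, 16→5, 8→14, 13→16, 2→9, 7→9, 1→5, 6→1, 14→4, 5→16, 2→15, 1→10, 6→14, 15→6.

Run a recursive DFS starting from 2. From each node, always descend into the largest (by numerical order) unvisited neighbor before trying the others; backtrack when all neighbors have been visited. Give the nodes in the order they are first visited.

2 → 16 → 7 → 12 → 6 → 14 → 15 → 13 → 5 → 17 → 8 → 3 → 4 → 1 → 10 → 11 → 9

Visit 2
2 → 16
16 → 7
7 → 12
12 → 6
6 → 14
14 → 15
14 → 13
13 → 5
5 → 17
17 → 8
13 → 3
14 → 4
6 → 1
1 → 10
7 → 11
7 → 9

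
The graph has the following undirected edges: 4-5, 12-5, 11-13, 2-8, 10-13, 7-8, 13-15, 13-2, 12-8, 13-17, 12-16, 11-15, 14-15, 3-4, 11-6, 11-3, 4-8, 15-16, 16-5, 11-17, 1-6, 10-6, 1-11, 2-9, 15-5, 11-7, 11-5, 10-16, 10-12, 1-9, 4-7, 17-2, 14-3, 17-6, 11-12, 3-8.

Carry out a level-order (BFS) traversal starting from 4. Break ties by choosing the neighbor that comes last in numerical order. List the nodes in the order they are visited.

4, 8, 7, 5, 3, 12, 2, 11, 16, 15, 14, 10, 17, 13, 9, 6, 1

Visit 4; enqueue 8, 7, 5, 3 → queue [8, 7, 5, 3]
Visit 8; enqueue 12, 2 → queue [7, 5, 3, 12, 2]
Visit 7; enqueue 11 → queue [5, 3, 12, 2, 11]
Visit 5; enqueue 16, 15 → queue [3, 12, 2, 11, 16, 15]
Visit 3; enqueue 14 → queue [12, 2, 11, 16, 15, 14]
Visit 12; enqueue 10 → queue [2, 11, 16, 15, 14, 10]
Visit 2; enqueue 17, 13, 9 → queue [11, 16, 15, 14, 10, 17, 13, 9]
Visit 11; enqueue 6, 1 → queue [16, 15, 14, 10, 17, 13, 9, 6, 1]
Visit 16 → queue [15, 14, 10, 17, 13, 9, 6, 1]
Visit 15 → queue [14, 10, 17, 13, 9, 6, 1]
Visit 14 → queue [10, 17, 13, 9, 6, 1]
Visit 10 → queue [17, 13, 9, 6, 1]
Visit 17 → queue [13, 9, 6, 1]
Visit 13 → queue [9, 6, 1]
Visit 9 → queue [6, 1]
Visit 6 → queue [1]
Visit 1 → queue []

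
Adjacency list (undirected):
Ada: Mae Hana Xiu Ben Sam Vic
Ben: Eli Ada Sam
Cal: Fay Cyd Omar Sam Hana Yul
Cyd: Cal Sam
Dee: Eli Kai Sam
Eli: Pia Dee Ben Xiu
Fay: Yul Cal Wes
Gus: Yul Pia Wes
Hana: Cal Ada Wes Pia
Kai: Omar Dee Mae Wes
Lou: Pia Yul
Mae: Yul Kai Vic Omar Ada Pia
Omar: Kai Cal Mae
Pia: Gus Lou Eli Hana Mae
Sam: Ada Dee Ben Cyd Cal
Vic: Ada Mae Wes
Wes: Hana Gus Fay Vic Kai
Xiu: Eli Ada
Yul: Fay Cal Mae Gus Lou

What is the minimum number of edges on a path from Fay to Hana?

Level 0: Fay
Level 1: Cal, Wes, Yul
Level 2: Cyd, Gus, Hana, Kai, Lou, Mae, Omar, Sam, Vic
Level 3: Ada, Ben, Dee, Pia
Level 4: Eli, Xiu
Hana first appears at level 2.

2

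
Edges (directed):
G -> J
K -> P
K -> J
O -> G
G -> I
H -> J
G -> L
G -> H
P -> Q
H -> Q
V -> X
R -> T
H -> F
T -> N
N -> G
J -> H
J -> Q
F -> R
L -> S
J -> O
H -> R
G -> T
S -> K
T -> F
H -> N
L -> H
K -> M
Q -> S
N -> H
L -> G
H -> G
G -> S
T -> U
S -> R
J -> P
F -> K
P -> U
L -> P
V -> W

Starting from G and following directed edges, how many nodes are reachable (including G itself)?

BFS from G visits: G, H, I, J, L, S, T, F, N, Q, R, O, P, K, U, M
Reachable nodes: 16 of 19 total.

16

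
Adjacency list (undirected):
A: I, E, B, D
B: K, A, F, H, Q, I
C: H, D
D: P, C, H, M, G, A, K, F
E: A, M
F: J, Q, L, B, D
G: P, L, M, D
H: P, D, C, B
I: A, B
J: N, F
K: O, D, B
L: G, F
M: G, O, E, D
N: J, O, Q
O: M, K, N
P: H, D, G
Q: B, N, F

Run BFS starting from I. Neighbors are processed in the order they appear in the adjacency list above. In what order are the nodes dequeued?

I → A → B → E → D → K → F → H → Q → M → P → C → G → O → J → L → N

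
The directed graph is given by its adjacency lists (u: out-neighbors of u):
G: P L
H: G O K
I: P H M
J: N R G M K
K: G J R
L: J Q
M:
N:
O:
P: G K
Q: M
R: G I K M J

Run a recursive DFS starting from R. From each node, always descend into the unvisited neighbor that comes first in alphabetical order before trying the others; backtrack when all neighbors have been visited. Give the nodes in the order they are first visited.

R, G, L, J, K, M, N, Q, P, I, H, O

Visit R
R → G
G → L
L → J
J → K
J → M
J → N
L → Q
G → P
R → I
I → H
H → O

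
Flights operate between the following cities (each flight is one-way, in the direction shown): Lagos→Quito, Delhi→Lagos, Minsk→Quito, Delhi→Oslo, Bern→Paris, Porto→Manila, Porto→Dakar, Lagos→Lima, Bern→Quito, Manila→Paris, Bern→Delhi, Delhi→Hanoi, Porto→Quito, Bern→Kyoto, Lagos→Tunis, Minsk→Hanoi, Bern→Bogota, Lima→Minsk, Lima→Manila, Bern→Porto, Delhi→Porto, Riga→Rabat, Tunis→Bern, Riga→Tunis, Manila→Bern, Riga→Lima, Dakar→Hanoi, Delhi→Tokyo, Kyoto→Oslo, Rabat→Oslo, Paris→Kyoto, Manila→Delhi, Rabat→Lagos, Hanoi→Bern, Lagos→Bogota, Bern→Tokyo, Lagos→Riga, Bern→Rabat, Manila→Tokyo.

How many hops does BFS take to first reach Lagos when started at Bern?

2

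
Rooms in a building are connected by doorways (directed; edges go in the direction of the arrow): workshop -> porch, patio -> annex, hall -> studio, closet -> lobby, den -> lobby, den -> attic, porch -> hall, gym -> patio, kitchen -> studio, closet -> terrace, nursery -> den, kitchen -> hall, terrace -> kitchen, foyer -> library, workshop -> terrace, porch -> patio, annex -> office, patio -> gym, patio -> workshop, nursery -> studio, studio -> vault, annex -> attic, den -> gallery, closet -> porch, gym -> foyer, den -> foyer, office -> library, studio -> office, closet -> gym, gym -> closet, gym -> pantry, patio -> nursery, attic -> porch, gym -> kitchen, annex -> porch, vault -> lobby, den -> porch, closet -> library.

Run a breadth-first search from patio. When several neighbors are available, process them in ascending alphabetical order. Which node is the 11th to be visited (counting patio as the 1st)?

kitchen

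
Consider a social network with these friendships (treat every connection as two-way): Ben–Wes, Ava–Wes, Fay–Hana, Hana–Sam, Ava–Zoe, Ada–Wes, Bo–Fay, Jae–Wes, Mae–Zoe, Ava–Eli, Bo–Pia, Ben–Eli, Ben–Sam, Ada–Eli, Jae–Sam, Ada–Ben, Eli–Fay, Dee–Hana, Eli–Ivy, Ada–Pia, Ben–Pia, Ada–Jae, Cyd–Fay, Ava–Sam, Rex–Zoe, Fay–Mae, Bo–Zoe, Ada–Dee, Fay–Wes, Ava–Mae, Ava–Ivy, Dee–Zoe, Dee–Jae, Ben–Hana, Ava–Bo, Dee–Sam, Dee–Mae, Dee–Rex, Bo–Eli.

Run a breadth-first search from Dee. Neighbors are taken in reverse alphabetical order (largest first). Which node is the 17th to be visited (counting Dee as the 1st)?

Cyd

Visit Dee; enqueue Zoe, Sam, Rex, Mae, Jae, Hana, Ada → queue [Zoe, Sam, Rex, Mae, Jae, Hana, Ada]
Visit Zoe; enqueue Bo, Ava → queue [Sam, Rex, Mae, Jae, Hana, Ada, Bo, Ava]
Visit Sam; enqueue Ben → queue [Rex, Mae, Jae, Hana, Ada, Bo, Ava, Ben]
Visit Rex → queue [Mae, Jae, Hana, Ada, Bo, Ava, Ben]
Visit Mae; enqueue Fay → queue [Jae, Hana, Ada, Bo, Ava, Ben, Fay]
Visit Jae; enqueue Wes → queue [Hana, Ada, Bo, Ava, Ben, Fay, Wes]
Visit Hana → queue [Ada, Bo, Ava, Ben, Fay, Wes]
Visit Ada; enqueue Pia, Eli → queue [Bo, Ava, Ben, Fay, Wes, Pia, Eli]
Visit Bo → queue [Ava, Ben, Fay, Wes, Pia, Eli]
Visit Ava; enqueue Ivy → queue [Ben, Fay, Wes, Pia, Eli, Ivy]
Visit Ben → queue [Fay, Wes, Pia, Eli, Ivy]
Visit Fay; enqueue Cyd → queue [Wes, Pia, Eli, Ivy, Cyd]
Visit Wes → queue [Pia, Eli, Ivy, Cyd]
Visit Pia → queue [Eli, Ivy, Cyd]
Visit Eli → queue [Ivy, Cyd]
Visit Ivy → queue [Cyd]
Visit Cyd → queue []

Visit order: Dee, Zoe, Sam, Rex, Mae, Jae, Hana, Ada, Bo, Ava, Ben, Fay, Wes, Pia, Eli, Ivy, Cyd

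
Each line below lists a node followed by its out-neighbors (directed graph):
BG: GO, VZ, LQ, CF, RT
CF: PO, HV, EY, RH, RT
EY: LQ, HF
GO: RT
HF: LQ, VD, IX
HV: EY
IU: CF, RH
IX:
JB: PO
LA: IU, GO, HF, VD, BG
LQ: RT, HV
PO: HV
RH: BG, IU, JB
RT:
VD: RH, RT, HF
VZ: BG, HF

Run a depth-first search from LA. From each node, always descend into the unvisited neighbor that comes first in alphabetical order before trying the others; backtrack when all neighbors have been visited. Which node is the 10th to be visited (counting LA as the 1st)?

VD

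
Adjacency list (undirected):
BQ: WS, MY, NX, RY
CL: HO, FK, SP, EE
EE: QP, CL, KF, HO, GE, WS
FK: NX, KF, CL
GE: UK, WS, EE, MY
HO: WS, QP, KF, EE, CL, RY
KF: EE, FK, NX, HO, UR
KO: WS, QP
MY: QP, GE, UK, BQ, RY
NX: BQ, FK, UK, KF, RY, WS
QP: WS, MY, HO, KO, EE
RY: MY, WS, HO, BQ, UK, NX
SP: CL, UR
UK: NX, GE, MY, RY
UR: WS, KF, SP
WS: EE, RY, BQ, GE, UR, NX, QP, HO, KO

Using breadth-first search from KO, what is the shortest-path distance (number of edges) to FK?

3

Level 0: KO
Level 1: QP, WS
Level 2: BQ, EE, GE, HO, MY, NX, RY, UR
Level 3: CL, FK, KF, SP, UK
FK first appears at level 3.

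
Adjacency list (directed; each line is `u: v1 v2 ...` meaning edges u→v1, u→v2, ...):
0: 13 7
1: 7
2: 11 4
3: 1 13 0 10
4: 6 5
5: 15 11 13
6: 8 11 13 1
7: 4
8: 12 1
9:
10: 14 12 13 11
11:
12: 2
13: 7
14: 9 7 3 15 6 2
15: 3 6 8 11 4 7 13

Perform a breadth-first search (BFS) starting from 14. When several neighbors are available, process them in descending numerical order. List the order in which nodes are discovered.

Visit 14; enqueue 15, 9, 7, 6, 3, 2 → queue [15, 9, 7, 6, 3, 2]
Visit 15; enqueue 13, 11, 8, 4 → queue [9, 7, 6, 3, 2, 13, 11, 8, 4]
Visit 9 → queue [7, 6, 3, 2, 13, 11, 8, 4]
Visit 7 → queue [6, 3, 2, 13, 11, 8, 4]
Visit 6; enqueue 1 → queue [3, 2, 13, 11, 8, 4, 1]
Visit 3; enqueue 10, 0 → queue [2, 13, 11, 8, 4, 1, 10, 0]
Visit 2 → queue [13, 11, 8, 4, 1, 10, 0]
Visit 13 → queue [11, 8, 4, 1, 10, 0]
Visit 11 → queue [8, 4, 1, 10, 0]
Visit 8; enqueue 12 → queue [4, 1, 10, 0, 12]
Visit 4; enqueue 5 → queue [1, 10, 0, 12, 5]
Visit 1 → queue [10, 0, 12, 5]
Visit 10 → queue [0, 12, 5]
Visit 0 → queue [12, 5]
Visit 12 → queue [5]
Visit 5 → queue []

14 → 15 → 9 → 7 → 6 → 3 → 2 → 13 → 11 → 8 → 4 → 1 → 10 → 0 → 12 → 5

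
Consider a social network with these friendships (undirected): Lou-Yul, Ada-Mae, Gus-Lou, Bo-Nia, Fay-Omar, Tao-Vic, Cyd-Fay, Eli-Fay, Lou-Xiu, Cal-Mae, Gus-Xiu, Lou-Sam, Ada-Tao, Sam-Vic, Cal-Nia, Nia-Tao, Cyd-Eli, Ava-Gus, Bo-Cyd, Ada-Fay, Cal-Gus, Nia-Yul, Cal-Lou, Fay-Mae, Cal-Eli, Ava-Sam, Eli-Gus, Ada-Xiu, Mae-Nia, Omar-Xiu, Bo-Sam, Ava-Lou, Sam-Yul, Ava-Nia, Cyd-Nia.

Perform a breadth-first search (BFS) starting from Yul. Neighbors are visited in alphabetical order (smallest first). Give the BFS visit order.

Yul → Lou → Nia → Sam → Ava → Cal → Gus → Xiu → Bo → Cyd → Mae → Tao → Vic → Eli → Ada → Omar → Fay

Visit Yul; enqueue Lou, Nia, Sam → queue [Lou, Nia, Sam]
Visit Lou; enqueue Ava, Cal, Gus, Xiu → queue [Nia, Sam, Ava, Cal, Gus, Xiu]
Visit Nia; enqueue Bo, Cyd, Mae, Tao → queue [Sam, Ava, Cal, Gus, Xiu, Bo, Cyd, Mae, Tao]
Visit Sam; enqueue Vic → queue [Ava, Cal, Gus, Xiu, Bo, Cyd, Mae, Tao, Vic]
Visit Ava → queue [Cal, Gus, Xiu, Bo, Cyd, Mae, Tao, Vic]
Visit Cal; enqueue Eli → queue [Gus, Xiu, Bo, Cyd, Mae, Tao, Vic, Eli]
Visit Gus → queue [Xiu, Bo, Cyd, Mae, Tao, Vic, Eli]
Visit Xiu; enqueue Ada, Omar → queue [Bo, Cyd, Mae, Tao, Vic, Eli, Ada, Omar]
Visit Bo → queue [Cyd, Mae, Tao, Vic, Eli, Ada, Omar]
Visit Cyd; enqueue Fay → queue [Mae, Tao, Vic, Eli, Ada, Omar, Fay]
Visit Mae → queue [Tao, Vic, Eli, Ada, Omar, Fay]
Visit Tao → queue [Vic, Eli, Ada, Omar, Fay]
Visit Vic → queue [Eli, Ada, Omar, Fay]
Visit Eli → queue [Ada, Omar, Fay]
Visit Ada → queue [Omar, Fay]
Visit Omar → queue [Fay]
Visit Fay → queue []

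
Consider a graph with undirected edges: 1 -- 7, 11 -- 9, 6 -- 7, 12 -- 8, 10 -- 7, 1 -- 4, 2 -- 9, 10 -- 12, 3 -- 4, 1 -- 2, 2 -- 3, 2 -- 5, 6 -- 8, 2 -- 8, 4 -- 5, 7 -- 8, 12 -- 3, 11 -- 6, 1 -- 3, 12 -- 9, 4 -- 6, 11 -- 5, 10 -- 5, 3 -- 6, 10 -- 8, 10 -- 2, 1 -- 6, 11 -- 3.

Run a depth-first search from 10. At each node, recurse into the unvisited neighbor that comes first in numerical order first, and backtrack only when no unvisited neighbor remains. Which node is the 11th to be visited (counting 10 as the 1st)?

12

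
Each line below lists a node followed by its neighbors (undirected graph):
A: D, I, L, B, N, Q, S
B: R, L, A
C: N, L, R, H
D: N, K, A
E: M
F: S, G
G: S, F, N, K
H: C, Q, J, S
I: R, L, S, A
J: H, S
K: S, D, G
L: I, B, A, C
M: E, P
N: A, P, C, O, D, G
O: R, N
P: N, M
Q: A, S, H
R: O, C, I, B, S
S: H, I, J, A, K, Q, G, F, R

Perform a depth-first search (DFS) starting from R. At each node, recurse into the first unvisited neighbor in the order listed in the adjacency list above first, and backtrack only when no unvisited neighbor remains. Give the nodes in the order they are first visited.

Visit R
R → O
O → N
N → A
A → D
D → K
K → S
S → H
H → C
C → L
L → I
L → B
H → Q
H → J
S → G
G → F
N → P
P → M
M → E

R, O, N, A, D, K, S, H, C, L, I, B, Q, J, G, F, P, M, E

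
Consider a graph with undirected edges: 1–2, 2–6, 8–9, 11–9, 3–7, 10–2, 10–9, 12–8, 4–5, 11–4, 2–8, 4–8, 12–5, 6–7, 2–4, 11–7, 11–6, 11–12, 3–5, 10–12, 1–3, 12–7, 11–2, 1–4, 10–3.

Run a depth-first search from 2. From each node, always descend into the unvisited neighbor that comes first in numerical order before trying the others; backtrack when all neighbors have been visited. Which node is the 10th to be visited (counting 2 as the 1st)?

Visit 2
2 → 1
1 → 3
3 → 5
5 → 4
4 → 8
8 → 9
9 → 10
10 → 12
12 → 7
7 → 6
6 → 11

Visit order: 2, 1, 3, 5, 4, 8, 9, 10, 12, 7, 6, 11

7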